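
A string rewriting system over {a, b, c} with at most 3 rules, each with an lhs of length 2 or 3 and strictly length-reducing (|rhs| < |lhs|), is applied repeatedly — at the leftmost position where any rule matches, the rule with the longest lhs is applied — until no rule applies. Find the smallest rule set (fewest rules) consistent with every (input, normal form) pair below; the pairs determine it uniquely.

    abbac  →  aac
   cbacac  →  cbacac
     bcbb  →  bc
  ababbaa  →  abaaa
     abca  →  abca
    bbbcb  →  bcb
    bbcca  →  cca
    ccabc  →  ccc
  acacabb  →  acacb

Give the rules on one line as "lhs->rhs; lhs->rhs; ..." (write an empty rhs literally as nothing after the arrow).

  | abbac => aac
  | cbacac
  | bcbb => bc
  | ababbaa => abaaa

bb->; cab->c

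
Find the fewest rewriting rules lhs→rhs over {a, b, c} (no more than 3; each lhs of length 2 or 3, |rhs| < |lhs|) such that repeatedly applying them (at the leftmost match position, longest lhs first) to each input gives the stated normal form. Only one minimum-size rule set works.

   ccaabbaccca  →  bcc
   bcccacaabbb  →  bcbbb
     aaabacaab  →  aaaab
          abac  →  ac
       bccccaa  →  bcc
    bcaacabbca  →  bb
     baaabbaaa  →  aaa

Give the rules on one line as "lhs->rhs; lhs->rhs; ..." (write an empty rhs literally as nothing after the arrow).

ba->; ca->

  | ccaabbaccca => cabbaccca => bbaccca => bccca => bcc
  | bcccacaabbb => bcccaabbb => bccabbb => bcbbb
  | aaabacaab => aaacaab => aaaab
  | abac => ac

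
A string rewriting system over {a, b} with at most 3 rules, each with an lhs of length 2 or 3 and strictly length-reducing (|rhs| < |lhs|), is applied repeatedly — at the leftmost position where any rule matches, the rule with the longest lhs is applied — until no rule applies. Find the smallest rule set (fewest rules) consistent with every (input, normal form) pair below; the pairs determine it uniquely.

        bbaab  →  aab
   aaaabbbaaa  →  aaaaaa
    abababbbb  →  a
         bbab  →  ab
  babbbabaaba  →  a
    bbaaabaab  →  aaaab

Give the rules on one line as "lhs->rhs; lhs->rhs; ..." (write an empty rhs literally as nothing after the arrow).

ba->; bb->

  | bbaab => aab
  | aaaabbbaaa => aaaabaaa => aaaaaa
  | abababbbb => ababbbb => abbbb => abb => a
  | bbab => ab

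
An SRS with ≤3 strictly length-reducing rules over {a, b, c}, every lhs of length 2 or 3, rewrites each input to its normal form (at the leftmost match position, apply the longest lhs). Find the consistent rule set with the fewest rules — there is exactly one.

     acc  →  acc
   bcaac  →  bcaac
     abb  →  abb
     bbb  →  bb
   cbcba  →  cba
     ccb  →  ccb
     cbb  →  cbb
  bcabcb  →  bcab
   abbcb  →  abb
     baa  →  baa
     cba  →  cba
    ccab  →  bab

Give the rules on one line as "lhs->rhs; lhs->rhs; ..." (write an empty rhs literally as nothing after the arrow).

  | acc
  | bcaac
  | abb
  | bbb => bb

bbb->bb; bcb->b; cca->ba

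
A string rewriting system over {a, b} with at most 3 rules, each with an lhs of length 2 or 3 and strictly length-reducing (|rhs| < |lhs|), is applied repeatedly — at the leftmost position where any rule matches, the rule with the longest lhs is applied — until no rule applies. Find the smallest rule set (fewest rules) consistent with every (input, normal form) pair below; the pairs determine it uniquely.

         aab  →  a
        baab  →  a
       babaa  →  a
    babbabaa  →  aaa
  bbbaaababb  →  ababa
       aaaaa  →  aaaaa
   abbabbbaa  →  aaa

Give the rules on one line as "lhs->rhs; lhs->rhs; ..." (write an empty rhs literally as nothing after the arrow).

  | aab => a
  | baab => abb => a
  | babaa => baab => abb => a
  | babbabaa => baabaa => abbaa => aaa

aab->a; baa->ab; bb->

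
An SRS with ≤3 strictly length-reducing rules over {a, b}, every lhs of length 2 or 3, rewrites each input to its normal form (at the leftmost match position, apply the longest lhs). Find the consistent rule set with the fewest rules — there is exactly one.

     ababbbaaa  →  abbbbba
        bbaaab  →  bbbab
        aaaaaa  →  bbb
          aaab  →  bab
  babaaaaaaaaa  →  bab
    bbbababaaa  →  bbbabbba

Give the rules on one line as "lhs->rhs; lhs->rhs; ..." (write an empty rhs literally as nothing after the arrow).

aa->b; aba->ab

  | ababbbaaa => abbbbaaa => abbbbba
  | bbaaab => bbbab
  | aaaaaa => baaaa => bbaa => bbb
  | aaab => bab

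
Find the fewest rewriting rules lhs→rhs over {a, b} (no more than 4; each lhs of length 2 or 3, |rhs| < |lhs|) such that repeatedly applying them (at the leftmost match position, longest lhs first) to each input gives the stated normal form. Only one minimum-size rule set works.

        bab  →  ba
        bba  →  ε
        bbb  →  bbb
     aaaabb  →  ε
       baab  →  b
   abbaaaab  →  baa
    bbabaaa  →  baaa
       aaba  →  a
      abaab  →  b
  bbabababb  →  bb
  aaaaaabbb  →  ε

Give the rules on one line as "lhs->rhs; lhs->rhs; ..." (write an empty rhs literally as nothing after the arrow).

aab->; ab->a; aba->ba; bba->

  | bab => ba
  | bba => ε
  | bbb
  | aaaabb => aab => ε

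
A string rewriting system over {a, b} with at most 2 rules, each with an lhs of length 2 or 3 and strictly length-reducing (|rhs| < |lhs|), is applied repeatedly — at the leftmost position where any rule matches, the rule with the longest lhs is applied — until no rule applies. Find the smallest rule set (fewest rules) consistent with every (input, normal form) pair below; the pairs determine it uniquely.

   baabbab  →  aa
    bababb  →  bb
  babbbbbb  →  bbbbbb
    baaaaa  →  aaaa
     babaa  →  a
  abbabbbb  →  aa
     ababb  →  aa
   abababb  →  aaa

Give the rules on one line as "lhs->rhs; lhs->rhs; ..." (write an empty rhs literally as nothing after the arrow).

ab->a; ba->

  | baabbab => abbab => abab => aab => aa
  | bababb => babb => bb
  | babbbbbb => bbbbbb
  | baaaaa => aaaa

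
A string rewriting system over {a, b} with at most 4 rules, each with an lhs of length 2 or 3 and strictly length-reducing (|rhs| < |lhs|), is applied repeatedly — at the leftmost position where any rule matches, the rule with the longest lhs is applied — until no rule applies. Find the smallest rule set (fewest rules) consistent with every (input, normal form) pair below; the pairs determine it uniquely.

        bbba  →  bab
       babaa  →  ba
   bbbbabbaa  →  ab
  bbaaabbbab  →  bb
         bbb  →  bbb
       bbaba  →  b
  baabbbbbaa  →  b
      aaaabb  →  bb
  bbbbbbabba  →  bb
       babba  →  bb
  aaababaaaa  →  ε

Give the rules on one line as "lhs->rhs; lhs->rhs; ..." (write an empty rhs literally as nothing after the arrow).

  | bbba => bab
  | babaa => ba
  | bbbbabbaa => bbabbbaa => abbbbaa => abbaba => aabba => bba => ab
  | bbaaabbbab => abaabbbab => abbbab => ababb => bb

aa->; aaa->ab; aba->; bba->ab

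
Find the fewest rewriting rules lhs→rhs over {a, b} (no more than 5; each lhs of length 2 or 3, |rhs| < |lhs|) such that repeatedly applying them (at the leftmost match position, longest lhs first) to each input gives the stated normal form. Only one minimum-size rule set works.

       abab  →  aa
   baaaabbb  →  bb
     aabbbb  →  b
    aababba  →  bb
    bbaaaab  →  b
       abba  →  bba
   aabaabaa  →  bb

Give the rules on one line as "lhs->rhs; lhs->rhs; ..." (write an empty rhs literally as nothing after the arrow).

ab->b; aba->bb; baa->ab; bbb->aa

  | abab => bbb => aa
  | baaaabbb => abaabbb => bbabbb => bbbbb => aabb => abb => bb
  | aabbbb => abbbb => bbbb => aab => ab => b
  | aababba => abbbba => bbbba => aaba => abb => bb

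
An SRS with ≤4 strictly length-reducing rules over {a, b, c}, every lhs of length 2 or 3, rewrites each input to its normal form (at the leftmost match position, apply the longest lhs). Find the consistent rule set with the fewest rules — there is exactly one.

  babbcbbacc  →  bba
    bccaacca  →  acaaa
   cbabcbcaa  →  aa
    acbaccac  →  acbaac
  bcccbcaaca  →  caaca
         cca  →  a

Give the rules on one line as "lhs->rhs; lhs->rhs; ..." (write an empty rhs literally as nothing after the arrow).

ab->; bc->a; cc->

  | babbcbbacc => bbcbbacc => babbacc => bbacc => bba
  | bccaacca => acaacca => acaaa
  | cbabcbcaa => cbcbcaa => cabcaa => ccaa => aa
  | acbaccac => acbaac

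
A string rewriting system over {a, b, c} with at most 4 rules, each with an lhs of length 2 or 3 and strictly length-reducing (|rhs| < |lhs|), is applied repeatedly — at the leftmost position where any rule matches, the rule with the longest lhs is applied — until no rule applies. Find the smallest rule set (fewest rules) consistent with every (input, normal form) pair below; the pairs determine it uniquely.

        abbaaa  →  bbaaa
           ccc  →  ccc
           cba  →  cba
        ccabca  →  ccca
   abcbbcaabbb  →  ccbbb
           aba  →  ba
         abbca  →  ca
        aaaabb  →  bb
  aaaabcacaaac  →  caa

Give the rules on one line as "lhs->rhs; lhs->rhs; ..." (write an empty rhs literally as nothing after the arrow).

  | abbaaa => bbaaa
  | ccc
  | cba
  | ccabca => ccbca => ccca

ab->b; ac->; bc->c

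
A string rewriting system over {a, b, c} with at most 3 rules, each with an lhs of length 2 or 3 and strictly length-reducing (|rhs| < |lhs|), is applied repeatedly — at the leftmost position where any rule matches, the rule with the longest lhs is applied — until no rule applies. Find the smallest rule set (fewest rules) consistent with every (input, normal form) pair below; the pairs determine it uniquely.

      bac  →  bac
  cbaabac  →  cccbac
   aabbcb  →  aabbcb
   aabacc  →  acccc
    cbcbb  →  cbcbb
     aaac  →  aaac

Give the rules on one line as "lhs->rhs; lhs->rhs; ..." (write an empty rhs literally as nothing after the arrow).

aba->cc; baa->cc

  | bac
  | cbaabac => cccbac
  | aabbcb
  | aabacc => acccc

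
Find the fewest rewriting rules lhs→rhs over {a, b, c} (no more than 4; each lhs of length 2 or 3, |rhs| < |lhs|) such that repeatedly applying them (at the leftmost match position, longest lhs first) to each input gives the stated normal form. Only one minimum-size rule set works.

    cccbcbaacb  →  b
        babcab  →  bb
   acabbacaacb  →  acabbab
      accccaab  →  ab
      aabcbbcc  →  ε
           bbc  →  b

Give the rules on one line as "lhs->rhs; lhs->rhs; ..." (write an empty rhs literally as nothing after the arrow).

aa->; bc->; cb->b

  | cccbcbaacb => ccbcbaacb => cbcbaacb => bcbaacb => baacb => bcb => b
  | babcab => baab => bb
  | acabbacaacb => acabbaccb => acabbacb => acabbab
  | accccaab => accccb => acccb => accb => acb => ab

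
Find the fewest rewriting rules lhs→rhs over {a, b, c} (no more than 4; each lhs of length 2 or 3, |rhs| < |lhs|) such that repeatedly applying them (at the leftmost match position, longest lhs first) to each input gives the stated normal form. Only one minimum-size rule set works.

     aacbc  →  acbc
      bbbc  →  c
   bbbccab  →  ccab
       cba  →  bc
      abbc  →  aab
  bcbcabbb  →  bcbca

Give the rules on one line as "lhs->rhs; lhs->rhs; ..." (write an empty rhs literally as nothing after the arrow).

  | aacbc => acbc
  | bbbc => c
  | bbbccab => ccab
  | cba => bc

aac->ac; bbb->; bbc->ab; cba->bc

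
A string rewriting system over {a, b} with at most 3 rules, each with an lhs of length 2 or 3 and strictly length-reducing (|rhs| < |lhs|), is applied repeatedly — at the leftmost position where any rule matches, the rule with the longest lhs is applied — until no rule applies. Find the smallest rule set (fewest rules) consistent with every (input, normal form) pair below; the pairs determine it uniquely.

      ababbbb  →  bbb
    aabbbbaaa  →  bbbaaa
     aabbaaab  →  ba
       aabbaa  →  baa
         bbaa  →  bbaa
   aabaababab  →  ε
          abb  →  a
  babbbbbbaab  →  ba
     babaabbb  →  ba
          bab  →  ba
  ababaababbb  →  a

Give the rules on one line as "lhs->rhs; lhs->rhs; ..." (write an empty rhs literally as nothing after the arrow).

  | ababbbb => aabbbb => bbb
  | aabbbbaaa => bbbaaa
  | aabbaaab => baaab => ba
  | aabbaa => baa

aab->; ab->a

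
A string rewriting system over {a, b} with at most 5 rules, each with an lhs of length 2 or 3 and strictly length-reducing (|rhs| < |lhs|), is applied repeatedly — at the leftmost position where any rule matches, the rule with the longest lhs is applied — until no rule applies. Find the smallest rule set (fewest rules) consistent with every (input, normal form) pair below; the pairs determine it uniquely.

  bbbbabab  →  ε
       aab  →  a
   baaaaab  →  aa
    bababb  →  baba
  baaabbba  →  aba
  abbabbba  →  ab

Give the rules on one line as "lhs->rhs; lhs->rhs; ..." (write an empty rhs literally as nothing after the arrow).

aab->a; baa->; bb->; bba->b

  | bbbbabab => bbabab => bbab => bb => ε
  | aab => a
  | baaaaab => aaab => aa
  | bababb => baba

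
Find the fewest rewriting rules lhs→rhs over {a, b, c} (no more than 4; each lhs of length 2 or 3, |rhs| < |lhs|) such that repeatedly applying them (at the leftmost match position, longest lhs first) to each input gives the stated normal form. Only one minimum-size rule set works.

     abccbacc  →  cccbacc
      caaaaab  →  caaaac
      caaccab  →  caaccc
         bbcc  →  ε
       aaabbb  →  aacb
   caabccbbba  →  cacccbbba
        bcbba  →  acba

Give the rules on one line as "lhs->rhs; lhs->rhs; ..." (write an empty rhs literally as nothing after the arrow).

ab->c; abb->c; bc->; bcb->ac

  | abccbacc => cccbacc
  | caaaaab => caaaac
  | caaccab => caaccc
  | bbcc => bc => ε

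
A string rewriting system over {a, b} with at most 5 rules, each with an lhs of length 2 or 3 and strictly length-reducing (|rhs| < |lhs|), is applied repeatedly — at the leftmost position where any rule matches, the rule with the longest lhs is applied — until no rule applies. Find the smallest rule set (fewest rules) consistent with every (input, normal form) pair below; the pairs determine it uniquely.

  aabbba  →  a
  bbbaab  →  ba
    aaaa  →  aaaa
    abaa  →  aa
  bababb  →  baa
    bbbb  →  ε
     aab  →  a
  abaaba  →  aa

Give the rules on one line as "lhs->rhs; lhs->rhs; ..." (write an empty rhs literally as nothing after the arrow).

ab->; abb->ba; bab->ba; bb->

  | aabbba => ababa => aba => a
  | bbbaab => baab => ba
  | aaaa
  | abaa => aa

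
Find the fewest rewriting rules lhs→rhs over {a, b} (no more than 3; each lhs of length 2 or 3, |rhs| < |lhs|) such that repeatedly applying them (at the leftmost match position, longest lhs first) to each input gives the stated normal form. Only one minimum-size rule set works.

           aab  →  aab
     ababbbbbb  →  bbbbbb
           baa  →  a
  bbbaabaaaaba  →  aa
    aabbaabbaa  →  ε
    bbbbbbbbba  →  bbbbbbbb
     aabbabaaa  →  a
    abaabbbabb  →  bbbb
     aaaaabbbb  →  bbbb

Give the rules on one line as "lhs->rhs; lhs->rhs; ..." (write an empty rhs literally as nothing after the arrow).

  | aab
  | ababbbbbb => abbbbbb => bbbbbb
  | baa => a
  | bbbaabaaaaba => bbabaaaaba => bbaaaaba => baaaba => aaba => aa

abb->bb; ba->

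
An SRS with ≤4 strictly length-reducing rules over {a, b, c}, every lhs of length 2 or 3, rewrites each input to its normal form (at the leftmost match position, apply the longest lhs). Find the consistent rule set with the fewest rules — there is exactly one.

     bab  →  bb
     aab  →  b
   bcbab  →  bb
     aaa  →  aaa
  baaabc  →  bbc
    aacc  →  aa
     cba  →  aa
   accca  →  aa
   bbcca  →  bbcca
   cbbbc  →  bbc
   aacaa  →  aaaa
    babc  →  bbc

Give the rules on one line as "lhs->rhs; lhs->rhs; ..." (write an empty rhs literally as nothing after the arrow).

ab->b; ac->a; cb->a

  | bab => bb
  | aab => ab => b
  | bcbab => baab => bab => bb
  | aaa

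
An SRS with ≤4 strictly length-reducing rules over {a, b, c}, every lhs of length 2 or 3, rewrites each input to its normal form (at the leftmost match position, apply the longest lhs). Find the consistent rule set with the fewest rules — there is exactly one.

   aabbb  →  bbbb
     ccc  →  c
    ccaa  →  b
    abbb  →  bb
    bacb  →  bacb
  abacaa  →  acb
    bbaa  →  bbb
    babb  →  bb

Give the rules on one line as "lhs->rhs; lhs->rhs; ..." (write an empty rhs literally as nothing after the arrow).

  | aabbb => bbbb
  | ccc => c
  | ccaa => aa => b
  | abbb => bb

aa->b; ab->; cc->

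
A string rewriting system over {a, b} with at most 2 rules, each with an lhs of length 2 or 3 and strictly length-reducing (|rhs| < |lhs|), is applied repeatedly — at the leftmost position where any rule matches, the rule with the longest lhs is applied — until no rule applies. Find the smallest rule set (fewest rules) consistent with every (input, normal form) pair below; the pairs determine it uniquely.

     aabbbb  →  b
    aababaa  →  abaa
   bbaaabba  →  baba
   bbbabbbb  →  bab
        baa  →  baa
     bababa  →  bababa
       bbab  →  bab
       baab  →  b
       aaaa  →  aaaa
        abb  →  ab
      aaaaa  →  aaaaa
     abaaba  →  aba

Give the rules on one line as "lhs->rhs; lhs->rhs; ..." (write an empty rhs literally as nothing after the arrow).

  | aabbbb => bbb => bb => b
  | aababaa => abaa
  | bbaaabba => baaabba => baba
  | bbbabbbb => bbabbbb => babbbb => babbb => babb => bab

aab->; bb->b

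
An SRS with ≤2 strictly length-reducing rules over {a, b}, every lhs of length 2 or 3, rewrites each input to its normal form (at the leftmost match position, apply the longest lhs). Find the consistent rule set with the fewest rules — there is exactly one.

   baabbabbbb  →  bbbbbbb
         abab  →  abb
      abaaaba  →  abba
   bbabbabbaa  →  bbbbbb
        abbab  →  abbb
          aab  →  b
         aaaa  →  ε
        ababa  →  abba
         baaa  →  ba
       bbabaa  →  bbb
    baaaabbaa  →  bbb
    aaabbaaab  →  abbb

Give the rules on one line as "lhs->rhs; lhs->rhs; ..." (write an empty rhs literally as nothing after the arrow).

aa->; bab->bb

  | baabbabbbb => bbbabbbb => bbbbbbb
  | abab => abb
  | abaaaba => ababa => abba
  | bbabbabbaa => bbbbabbaa => bbbbbbaa => bbbbbb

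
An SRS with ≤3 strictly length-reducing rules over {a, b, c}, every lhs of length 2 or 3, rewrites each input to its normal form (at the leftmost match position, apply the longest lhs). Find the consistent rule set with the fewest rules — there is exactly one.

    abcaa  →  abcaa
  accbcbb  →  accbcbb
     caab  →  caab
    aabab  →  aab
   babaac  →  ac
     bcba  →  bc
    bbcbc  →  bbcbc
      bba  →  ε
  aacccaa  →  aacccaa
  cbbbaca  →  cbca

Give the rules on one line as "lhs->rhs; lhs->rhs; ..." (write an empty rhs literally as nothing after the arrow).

  | abcaa
  | accbcbb
  | caab
  | aabab => aab

ba->; bba->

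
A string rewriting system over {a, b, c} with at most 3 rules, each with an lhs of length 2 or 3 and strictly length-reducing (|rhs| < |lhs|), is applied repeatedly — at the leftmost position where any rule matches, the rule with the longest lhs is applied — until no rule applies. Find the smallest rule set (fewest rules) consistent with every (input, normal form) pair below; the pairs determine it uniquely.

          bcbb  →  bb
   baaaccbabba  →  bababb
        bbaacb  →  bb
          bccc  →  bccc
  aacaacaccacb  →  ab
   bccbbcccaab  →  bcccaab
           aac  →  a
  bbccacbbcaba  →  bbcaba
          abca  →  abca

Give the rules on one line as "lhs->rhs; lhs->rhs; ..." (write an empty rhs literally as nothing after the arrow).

ac->; bba->bb; cb->

  | bcbb => bb
  | baaaccbabba => baacbabba => bababba => bababb
  | bbaacb => bbacb => bbcb => bb
  | bccc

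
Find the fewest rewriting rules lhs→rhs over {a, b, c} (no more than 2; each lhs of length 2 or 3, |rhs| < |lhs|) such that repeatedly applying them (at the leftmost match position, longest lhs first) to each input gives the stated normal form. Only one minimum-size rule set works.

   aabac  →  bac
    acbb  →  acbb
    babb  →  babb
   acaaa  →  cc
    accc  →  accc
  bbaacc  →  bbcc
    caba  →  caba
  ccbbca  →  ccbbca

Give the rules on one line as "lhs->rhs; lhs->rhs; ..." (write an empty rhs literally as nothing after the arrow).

aa->; aca->cc

  | aabac => bac
  | acbb
  | babb
  | acaaa => ccaa => cc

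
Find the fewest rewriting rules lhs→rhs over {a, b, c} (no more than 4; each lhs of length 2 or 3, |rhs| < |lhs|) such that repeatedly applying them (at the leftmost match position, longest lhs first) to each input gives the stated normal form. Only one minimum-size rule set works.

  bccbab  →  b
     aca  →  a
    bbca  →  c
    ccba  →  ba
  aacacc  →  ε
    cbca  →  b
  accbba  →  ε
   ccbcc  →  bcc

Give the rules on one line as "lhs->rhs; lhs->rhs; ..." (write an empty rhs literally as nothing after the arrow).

  | bccbab => bcbab => bbab => cab => b
  | aca => a
  | bbca => cca => c
  | ccba => cba => ba

ac->; bb->c; ca->; cb->b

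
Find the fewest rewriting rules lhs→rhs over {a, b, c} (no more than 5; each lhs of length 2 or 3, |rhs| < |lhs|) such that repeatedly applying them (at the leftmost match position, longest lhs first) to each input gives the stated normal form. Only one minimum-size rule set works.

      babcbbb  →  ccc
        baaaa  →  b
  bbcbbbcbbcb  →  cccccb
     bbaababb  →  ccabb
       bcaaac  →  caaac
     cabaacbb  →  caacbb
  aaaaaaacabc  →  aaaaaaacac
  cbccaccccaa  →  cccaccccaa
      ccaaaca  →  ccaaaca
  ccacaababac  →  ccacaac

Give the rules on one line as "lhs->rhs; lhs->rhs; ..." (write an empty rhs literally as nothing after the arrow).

aba->a; ba->b; bbb->cc; bc->c

  | babcbbb => bbcbbb => bcbbb => cbbb => ccc
  | baaaa => baaa => baa => ba => b
  | bbcbbbcbbcb => bcbbbcbbcb => cbbbcbbcb => ccccbbcb => ccccbcb => cccccb
  | bbaababb => bbababb => bbbabb => ccabb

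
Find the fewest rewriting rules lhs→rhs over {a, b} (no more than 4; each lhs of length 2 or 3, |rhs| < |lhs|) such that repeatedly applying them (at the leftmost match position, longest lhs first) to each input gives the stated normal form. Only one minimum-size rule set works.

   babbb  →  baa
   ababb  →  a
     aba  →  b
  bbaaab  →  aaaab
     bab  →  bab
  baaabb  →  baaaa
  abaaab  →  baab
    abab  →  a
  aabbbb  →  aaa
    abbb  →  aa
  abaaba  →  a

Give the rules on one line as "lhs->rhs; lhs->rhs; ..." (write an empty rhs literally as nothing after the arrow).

  | babbb => babb => baa
  | ababb => bbb => bb => a
  | aba => b
  | bbaaab => aaaab

aba->b; bb->a; bbb->bb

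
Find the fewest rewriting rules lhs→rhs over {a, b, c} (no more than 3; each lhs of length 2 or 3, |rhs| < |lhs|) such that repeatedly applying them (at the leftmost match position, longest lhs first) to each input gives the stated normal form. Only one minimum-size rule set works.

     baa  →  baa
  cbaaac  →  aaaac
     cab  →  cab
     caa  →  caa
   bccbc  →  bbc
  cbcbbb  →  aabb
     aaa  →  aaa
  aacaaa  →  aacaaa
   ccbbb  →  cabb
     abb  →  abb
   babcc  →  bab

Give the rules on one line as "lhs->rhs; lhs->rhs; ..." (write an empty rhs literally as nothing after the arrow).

bcc->b; cb->a

  | baa
  | cbaaac => aaaac
  | cab
  | caa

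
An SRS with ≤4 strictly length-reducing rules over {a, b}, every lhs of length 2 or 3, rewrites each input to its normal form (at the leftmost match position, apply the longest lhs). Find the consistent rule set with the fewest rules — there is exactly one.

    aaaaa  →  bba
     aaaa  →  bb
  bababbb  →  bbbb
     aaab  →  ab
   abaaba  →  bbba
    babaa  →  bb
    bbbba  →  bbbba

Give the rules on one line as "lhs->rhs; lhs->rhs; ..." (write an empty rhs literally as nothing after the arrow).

aa->b; abb->bb; bab->ab

  | aaaaa => baaa => bba
  | aaaa => baa => bb
  | bababbb => ababbb => aabbb => bbbb
  | aaab => bab => ab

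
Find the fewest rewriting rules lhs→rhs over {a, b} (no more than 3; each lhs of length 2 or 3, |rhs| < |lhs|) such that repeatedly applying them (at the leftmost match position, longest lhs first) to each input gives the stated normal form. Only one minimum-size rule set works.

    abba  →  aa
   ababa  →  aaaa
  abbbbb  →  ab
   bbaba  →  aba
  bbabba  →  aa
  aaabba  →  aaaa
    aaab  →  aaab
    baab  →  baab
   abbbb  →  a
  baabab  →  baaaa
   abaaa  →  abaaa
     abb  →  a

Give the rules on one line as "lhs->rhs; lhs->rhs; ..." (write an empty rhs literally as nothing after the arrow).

  | abba => aa
  | ababa => aaaa
  | abbbbb => abbb => ab
  | bbaba => aba

bab->aa; bb->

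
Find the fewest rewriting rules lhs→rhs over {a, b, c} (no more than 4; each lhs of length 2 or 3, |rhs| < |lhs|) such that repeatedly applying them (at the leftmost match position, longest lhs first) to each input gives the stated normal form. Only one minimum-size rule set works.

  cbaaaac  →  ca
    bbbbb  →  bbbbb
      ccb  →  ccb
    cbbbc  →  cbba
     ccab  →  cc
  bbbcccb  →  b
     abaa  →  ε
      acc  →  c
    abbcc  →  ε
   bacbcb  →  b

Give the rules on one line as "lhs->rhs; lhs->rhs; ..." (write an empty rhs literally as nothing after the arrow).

aa->; ab->; ac->; bc->a

  | cbaaaac => cbaac => cbc => ca
  | bbbbb
  | ccb
  | cbbbc => cbba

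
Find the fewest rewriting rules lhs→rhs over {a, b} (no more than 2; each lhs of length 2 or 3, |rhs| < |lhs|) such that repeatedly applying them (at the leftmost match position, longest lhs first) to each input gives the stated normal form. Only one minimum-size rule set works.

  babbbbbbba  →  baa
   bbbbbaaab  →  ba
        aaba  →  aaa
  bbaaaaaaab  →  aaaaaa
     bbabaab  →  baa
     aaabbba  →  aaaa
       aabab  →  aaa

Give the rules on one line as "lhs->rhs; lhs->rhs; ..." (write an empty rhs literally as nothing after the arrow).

  | babbbbbbba => babbbbbba => babbbbba => babbbba => babbba => babba => baba => baa
  | bbbbbaaab => bbbaab => bab => ba
  | aaba => aaa
  | bbaaaaaaab => aaaaaab => aaaaaa

ab->a; bba->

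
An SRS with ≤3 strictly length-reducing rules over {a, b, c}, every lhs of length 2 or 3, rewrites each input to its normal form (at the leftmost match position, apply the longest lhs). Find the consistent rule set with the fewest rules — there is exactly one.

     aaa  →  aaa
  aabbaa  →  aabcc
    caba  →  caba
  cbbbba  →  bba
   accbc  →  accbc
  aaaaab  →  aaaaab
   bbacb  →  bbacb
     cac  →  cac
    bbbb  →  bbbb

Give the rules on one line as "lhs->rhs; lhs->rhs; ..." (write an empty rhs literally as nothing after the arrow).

baa->cc; cbb->

  | aaa
  | aabbaa => aabcc
  | caba
  | cbbbba => bba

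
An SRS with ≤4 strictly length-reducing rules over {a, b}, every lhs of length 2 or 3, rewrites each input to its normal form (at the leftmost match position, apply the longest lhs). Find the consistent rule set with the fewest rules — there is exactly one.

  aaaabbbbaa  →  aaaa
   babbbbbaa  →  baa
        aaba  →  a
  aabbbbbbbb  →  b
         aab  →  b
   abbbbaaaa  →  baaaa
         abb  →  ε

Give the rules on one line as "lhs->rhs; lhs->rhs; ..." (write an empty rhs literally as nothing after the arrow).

ab->b; aba->; abb->; bb->b

  | aaaabbbbaa => aaabbaa => aaaa
  | babbbbbaa => bbbbaa => bbbaa => bbaa => baa
  | aaba => a
  | aabbbbbbbb => abbbbbb => bbbb => bbb => bb => b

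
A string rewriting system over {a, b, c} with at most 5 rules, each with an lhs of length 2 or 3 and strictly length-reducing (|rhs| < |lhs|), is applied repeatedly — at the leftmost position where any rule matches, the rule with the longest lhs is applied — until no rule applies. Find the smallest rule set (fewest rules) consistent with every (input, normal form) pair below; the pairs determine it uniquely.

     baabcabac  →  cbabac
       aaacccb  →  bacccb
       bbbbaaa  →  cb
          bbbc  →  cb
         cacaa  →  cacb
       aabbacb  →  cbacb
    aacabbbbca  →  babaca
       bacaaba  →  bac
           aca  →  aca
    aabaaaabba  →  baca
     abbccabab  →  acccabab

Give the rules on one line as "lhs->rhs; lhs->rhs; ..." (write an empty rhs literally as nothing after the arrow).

  | baabcabac => bbbcabac => cbcabac => cbabac
  | aaacccb => bacccb
  | bbbbaaa => cbbaaa => baaaa => bbaa => caa => cb
  | bbbc => cbc => cb

aa->b; bb->c; bc->b; cbb->ba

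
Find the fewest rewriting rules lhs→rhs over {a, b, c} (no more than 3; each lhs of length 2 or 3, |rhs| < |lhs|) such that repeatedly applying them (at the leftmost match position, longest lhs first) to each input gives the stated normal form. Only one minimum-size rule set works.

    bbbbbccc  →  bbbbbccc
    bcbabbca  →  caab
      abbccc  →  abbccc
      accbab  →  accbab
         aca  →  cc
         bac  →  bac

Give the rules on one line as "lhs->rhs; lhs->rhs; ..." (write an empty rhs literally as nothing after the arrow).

  | bbbbbccc
  | bcbabbca => caabbca => caab
  | abbccc
  | accbab

aca->cc; bca->; bcb->ca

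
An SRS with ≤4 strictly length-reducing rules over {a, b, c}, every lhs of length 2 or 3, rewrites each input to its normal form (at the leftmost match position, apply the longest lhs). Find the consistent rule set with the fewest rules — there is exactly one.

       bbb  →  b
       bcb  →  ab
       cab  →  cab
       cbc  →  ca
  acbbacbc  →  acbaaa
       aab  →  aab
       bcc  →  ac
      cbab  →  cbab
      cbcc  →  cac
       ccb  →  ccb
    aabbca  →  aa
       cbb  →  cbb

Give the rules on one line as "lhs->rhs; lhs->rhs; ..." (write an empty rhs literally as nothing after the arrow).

  | bbb => b
  | bcb => ab
  | cab
  | cbc => ca

aba->; bac->aa; bbb->b; bc->a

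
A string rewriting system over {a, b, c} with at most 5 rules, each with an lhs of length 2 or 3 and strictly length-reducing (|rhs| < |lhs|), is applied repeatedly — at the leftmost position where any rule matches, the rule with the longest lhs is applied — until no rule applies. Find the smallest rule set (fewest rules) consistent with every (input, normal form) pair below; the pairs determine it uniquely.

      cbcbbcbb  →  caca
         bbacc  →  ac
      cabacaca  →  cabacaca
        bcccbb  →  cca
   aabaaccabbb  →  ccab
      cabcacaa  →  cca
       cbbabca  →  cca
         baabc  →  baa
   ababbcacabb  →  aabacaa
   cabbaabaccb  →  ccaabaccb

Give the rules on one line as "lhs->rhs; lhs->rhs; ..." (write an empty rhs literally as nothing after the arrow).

  | cbcbbcbb => cbbcbb => cacbb => caca
  | bbacc => aacc => bbc => ac
  | cabacaca
  | bcccbb => ccbb => cca

aaa->ca; aac->bb; bb->a; bc->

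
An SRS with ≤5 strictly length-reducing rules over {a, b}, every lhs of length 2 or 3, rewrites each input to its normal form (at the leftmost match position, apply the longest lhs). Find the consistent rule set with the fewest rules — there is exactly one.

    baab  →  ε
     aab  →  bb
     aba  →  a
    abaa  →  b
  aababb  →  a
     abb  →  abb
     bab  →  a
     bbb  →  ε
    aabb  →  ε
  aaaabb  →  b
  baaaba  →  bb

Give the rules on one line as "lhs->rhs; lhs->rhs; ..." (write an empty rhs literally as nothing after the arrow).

  | baab => bbb => ε
  | aab => bb
  | aba => a
  | abaa => aa => b

aa->b; aba->a; bab->a; bbb->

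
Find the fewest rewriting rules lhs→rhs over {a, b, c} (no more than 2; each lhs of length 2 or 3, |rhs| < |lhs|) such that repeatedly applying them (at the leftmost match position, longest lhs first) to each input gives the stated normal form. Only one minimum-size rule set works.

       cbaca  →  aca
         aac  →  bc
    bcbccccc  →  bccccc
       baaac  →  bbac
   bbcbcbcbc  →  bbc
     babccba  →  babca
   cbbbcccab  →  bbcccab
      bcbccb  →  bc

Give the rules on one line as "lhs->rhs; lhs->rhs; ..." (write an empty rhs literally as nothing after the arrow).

  | cbaca => aca
  | aac => bc
  | bcbccccc => bccccc
  | baaac => bbac

aa->b; cb->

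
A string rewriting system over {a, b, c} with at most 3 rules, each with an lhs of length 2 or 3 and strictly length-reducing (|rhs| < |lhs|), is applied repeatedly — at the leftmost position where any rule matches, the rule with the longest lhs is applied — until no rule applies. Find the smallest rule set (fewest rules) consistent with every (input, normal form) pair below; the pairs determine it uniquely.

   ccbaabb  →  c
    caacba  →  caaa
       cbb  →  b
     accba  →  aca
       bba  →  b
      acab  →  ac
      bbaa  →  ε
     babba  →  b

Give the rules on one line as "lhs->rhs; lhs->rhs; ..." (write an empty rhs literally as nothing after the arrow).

ab->; ba->; cb->

  | ccbaabb => caabb => cab => c
  | caacba => caaa
  | cbb => b
  | accba => aca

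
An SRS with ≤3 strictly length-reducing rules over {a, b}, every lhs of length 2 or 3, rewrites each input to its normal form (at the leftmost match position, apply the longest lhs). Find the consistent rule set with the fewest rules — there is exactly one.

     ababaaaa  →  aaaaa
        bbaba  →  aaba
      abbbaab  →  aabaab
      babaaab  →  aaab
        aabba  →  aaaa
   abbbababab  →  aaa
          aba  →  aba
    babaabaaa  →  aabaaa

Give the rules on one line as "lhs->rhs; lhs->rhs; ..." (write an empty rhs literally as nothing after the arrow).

bab->; bb->a

  | ababaaaa => aaaaa
  | bbaba => aaba
  | abbbaab => aabaab
  | babaaab => aaab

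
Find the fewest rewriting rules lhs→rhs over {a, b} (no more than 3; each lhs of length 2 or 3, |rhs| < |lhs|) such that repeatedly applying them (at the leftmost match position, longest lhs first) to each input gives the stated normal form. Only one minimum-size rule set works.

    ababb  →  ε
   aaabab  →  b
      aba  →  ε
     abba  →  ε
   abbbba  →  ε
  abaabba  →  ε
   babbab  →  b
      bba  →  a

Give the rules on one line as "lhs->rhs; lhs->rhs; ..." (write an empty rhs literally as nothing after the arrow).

  | ababb => aabb => bb => ε
  | aaabab => abab => aab => b
  | aba => aa => ε
  | abba => aa => ε

aa->; ba->a; bb->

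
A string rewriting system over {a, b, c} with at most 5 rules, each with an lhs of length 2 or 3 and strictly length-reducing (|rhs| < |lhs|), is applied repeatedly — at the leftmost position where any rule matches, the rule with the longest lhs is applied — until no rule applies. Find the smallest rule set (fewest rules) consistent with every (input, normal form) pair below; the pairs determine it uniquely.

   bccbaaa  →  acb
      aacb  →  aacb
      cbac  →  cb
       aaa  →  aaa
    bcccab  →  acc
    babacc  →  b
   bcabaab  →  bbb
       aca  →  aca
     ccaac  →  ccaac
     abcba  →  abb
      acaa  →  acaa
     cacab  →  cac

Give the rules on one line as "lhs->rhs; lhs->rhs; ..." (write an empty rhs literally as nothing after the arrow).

  | bccbaaa => acbaaa => acbaa => acba => acb
  | aacb
  | cbac => cbc => cb
  | aaa

ba->b; bc->b; bcc->ac; cab->c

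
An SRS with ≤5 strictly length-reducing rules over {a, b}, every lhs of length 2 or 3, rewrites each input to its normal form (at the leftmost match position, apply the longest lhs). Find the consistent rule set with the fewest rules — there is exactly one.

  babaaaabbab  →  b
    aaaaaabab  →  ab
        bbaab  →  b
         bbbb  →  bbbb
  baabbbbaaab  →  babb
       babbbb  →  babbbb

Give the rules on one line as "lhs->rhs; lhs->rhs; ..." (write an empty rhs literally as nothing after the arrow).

aaa->ab; aab->; aba->aa; bba->ba

  | babaaaabbab => baaaaabbab => babaabbab => baaabbab => babbbab => babbab => babab => baab => b
  | aaaaaabab => abaaabab => aaaabab => ababab => aabab => ab
  | bbaab => baab => b
  | bbbb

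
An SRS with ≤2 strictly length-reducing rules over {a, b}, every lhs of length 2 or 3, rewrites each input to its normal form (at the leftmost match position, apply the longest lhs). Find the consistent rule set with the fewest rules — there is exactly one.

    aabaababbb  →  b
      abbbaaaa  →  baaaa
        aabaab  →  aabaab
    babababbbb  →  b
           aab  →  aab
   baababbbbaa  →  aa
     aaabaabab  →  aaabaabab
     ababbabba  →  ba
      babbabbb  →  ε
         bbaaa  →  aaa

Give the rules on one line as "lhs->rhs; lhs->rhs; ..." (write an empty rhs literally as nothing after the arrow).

abb->bb; bb->

  | aabaababbb => aabaabbbb => aababbbb => aabbbbb => abbbbb => bbbbb => bbb => b
  | abbbaaaa => bbbaaaa => baaaa
  | aabaab
  | babababbbb => bababbbbb => babbbbbb => bbbbbbb => bbbbb => bbb => b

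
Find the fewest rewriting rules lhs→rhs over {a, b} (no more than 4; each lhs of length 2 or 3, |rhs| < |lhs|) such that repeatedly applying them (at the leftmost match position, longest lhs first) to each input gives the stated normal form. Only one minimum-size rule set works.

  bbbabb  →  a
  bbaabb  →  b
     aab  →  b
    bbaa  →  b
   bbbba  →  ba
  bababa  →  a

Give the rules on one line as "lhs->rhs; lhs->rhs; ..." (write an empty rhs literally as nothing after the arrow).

  | bbbabb => abb => ab => a
  | bbaabb => baabb => bbbb => b
  | aab => bb => b
  | bbaa => baa => bb => b

aa->b; ab->a; bb->b; bbb->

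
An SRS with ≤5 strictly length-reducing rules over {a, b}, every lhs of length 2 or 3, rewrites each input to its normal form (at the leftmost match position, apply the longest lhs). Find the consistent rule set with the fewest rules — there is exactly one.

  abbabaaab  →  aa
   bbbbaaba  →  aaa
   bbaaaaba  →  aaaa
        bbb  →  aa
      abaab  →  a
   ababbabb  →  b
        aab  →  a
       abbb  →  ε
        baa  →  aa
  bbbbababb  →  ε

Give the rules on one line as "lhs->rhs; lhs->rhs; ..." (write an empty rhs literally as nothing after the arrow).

ab->; ba->a; bb->; bbb->aa

  | abbabaaab => babaaab => abaaab => aaab => aa
  | bbbbaaba => aabaaba => aaaba => aaa
  | bbaaaaba => aaaaba => aaaa
  | bbb => aa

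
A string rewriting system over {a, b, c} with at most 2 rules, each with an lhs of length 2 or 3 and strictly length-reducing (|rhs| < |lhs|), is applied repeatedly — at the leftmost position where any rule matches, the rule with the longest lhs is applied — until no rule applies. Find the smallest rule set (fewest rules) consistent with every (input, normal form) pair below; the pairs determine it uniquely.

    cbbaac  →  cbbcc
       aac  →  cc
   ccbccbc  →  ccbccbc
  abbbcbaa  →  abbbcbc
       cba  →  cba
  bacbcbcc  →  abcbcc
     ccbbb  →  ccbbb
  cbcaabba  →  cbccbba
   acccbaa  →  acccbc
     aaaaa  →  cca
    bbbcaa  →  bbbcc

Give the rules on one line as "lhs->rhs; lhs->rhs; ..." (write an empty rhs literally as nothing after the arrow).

aa->c; bac->a

  | cbbaac => cbbcc
  | aac => cc
  | ccbccbc
  | abbbcbaa => abbbcbc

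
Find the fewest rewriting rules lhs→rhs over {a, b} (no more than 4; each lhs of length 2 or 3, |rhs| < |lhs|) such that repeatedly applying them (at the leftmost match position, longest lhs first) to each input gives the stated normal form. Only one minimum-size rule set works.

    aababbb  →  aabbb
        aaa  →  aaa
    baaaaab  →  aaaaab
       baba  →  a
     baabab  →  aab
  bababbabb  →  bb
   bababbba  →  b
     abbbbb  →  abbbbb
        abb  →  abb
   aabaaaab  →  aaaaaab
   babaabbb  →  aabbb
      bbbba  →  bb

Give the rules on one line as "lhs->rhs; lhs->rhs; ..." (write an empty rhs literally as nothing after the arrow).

ba->a; bab->b; bba->

  | aababbb => aabbb
  | aaa
  | baaaaab => aaaaab
  | baba => ba => a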